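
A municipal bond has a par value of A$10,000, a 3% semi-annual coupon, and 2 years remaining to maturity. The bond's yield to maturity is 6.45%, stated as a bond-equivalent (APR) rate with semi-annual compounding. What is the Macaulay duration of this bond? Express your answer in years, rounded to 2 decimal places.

1.95 years

Periodic yield y = 0.03225. Discount each cash flow and weight by its period:
  t   CF        PV=CF/(1+0.03225)^t    t·PV
  1       150.00       145.3136       145.3136
  2       150.00       140.7737       281.5474
  3       150.00       136.3756       409.1267
  4    10,150.00     8,939.7727    35,759.0907
  Σ                  9,362.2356    36,595.0785
Price P = Σ PV = 9,362.2356.
Macaulay duration = Σ(t·PV) / P = 36,595.0785 / 9,362.2356 = 3.90880 half-year periods.
In years: 3.90880 / 2 = 1.95440 years.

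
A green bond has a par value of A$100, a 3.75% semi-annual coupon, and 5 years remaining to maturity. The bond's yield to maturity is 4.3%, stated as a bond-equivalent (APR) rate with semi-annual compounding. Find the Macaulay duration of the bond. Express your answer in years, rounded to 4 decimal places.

4.5995 years

Periodic yield y = 0.0215. Discount each cash flow and weight by its period:
  t   CF        PV=CF/(1+0.0215)^t    t·PV
  1        1.875         1.8355         1.8355
  2        1.875         1.7969         3.5938
  3        1.875         1.7591         5.2772
  4        1.875         1.7221         6.8882
  5        1.875         1.6858         8.4291
  6        1.875         1.6503         9.9020
  7        1.875         1.6156        11.3092
  8        1.875         1.5816        12.6527
  9        1.875         1.5483        13.9347
  10     101.875        82.3539       823.5385
  Σ                     97.5491       897.3610
Price P = Σ PV = 97.5491.
Macaulay duration = Σ(t·PV) / P = 897.3610 / 97.5491 = 9.19907 half-year periods.
In years: 9.19907 / 2 = 4.59954 years.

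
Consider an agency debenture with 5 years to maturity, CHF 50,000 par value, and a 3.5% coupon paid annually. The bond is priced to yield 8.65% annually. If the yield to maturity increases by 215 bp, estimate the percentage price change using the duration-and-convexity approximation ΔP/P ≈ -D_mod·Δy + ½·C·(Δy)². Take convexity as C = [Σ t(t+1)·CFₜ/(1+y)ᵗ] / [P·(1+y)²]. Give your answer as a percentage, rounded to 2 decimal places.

With y = 0.0865:
  t   CF        PV=CF/(1+0.0865)^t    t·PV        t(t+1)·PV
  1     1,750.00     1,610.6765     1,610.6765       3,221.3530
  2     1,750.00     1,482.4450     2,964.8900       8,894.6700
  3     1,750.00     1,364.4225     4,093.2674      16,373.0694
  4     1,750.00     1,255.7961     5,023.1844      25,115.9218
  5    51,750.00    34,179.1848   170,895.9242   1,025,375.5454
  Σ                 39,892.5249   184,587.9424   1,078,980.5595
P = 39,892.5249; D_Mac = 4.62713 yrs; D_mod = 4.25875 yrs; C = 22.91198.
Duration effect: -4.25875 × (+0.0215) = -0.091563
Convexity effect: 0.5 × 22.91198 × (0.0215)² = +0.0052955
ΔP/P ≈ -0.091563 + 0.0052955 = -0.086268 = -8.6268%.

-8.63%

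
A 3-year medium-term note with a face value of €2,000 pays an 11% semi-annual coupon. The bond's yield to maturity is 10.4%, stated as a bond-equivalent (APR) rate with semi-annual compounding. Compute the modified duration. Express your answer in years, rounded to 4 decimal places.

2.5079 years

Periodic yield y = 0.052. First find Macaulay duration:
  t   CF        PV=CF/(1+0.052)^t    t·PV
  1       110.00       104.5627       104.5627
  2       110.00        99.3942       198.7885
  3       110.00        94.4812       283.4436
  4       110.00        89.8110       359.2442
  5       110.00        85.3717       426.8586
  6     2,110.00     1,556.6394     9,339.8364
  Σ                  2,030.2603    10,712.7339
P = 2,030.2603; Macaulay duration = 10,712.7339 / 2,030.2603 = 5.27653 half-year periods = 2.63827 years.
Modified duration = D_Mac / (1 + y) = 2.63827 / 1.052 = 2.50786 years.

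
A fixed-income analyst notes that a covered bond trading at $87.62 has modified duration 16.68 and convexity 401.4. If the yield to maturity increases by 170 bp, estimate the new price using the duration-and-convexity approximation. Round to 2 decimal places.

$67.86

Duration effect: -D_mod·Δy = -16.68 × (+0.017) = -0.283560
Convexity effect: ½·C·(Δy)² = 0.5 × 401.4 × (0.017)² = +0.0580023
ΔP/P ≈ -0.283560 + 0.0580023 = -0.2255577
New price ≈ 87.62 × (1 - 0.2255577) = 67.856634326.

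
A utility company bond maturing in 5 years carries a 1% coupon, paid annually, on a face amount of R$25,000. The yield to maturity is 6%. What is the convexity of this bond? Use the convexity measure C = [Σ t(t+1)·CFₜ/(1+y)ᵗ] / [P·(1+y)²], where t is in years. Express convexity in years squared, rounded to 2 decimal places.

With y = 0.06:
  t   CF        PV=CF/(1+0.06)^t    t·PV        t(t+1)·PV
  1       250.00       235.8491       235.8491         471.6981
  2       250.00       222.4991       444.9982       1,334.9947
  3       250.00       209.9048       629.7145       2,518.8578
  4       250.00       198.0234       792.0937       3,960.4683
  5    25,250.00    18,868.2689    94,341.3443     566,048.0659
  Σ                 19,734.5453    96,443.9997     574,334.0849
P = 19,734.5453.
Convexity = Σ t(t+1)·PV / [P·(1+y)²] = 574,334.0849 / (19,734.5453 × 1.123600) = 25.90155.

25.90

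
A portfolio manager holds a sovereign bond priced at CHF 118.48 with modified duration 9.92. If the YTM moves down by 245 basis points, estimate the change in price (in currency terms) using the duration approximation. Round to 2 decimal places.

Duration approximation: ΔP/P ≈ -D_mod · Δy = -9.92 × (-0.0245) = +0.243040.
ΔP ≈ 118.48 × (+0.243040) = +28.7953792.

+CHF 28.80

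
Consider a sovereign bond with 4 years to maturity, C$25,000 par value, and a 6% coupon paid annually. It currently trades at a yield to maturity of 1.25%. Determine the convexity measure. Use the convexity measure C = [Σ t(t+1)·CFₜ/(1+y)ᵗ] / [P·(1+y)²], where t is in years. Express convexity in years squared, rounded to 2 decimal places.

17.57

With y = 0.0125:
  t   CF        PV=CF/(1+0.0125)^t    t·PV        t(t+1)·PV
  1     1,500.00     1,481.4815     1,481.4815       2,962.9630
  2     1,500.00     1,463.1916     2,926.3832       8,779.1495
  3     1,500.00     1,445.1275     4,335.3825      17,341.5299
  4    26,500.00    25,215.3933   100,861.5732     504,307.8659
  Σ                 29,605.1939   109,604.8203     533,391.5083
P = 29,605.1939.
Convexity = Σ t(t+1)·PV / [P·(1+y)²] = 533,391.5083 / (29,605.1939 × 1.025156) = 17.57471.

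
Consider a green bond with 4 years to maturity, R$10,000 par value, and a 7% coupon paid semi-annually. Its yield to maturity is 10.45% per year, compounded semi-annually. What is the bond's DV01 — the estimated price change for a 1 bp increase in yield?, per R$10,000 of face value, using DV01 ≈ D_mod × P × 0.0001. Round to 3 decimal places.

Periodic yield y = 0.05225.
  t   CF        PV=CF/(1+0.05225)^t    t·PV
  1       350.00       332.6206       332.6206
  2       350.00       316.1041       632.2083
  3       350.00       300.4078       901.2235
  4       350.00       285.4909     1,141.9637
  5       350.00       271.3147     1,356.5736
  6       350.00       257.8425     1,547.0548
  7       350.00       245.0392     1,715.2742
  8    10,350.00     6,886.3465    55,090.7724
  Σ                  8,895.1664    62,717.6910
P = 8,895.1664; D_Mac = 7.05076 half-year periods = 3.52538 yrs; D_mod = 3.35033 yrs.
DV01 ≈ 3.35033 × 8,895.1664 × 0.0001 = 2.980171.

R$2.980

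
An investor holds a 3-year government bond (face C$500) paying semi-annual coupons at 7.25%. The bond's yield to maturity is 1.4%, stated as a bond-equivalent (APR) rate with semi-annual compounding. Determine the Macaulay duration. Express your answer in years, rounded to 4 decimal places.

2.7716 years

Periodic yield y = 0.007. Discount each cash flow and weight by its period:
  t   CF        PV=CF/(1+0.007)^t    t·PV
  1       18.125        17.9990        17.9990
  2       18.125        17.8739        35.7478
  3       18.125        17.7496        53.2489
  4       18.125        17.6263        70.5050
  5       18.125        17.5037        87.5187
  6      518.125       496.8871     2,981.3226
  Σ                    585.6396     3,246.3420
Price P = Σ PV = 585.6396.
Macaulay duration = Σ(t·PV) / P = 3,246.3420 / 585.6396 = 5.54324 half-year periods.
In years: 5.54324 / 2 = 2.77162 years.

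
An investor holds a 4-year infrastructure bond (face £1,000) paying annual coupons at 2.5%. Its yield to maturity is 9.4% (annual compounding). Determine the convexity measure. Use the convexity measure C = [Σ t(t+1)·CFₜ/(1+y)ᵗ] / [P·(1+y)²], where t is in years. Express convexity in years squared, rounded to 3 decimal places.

With y = 0.094:
  t   CF        PV=CF/(1+0.094)^t    t·PV        t(t+1)·PV
  1        25.00        22.8519        22.8519          45.7038
  2        25.00        20.8884        41.7768         125.3305
  3        25.00        19.0936        57.2808         229.1233
  4     1,025.00       715.5740     2,862.2962      14,311.4808
  Σ                    778.4080     2,984.2057      14,711.6384
P = 778.4080.
Convexity = Σ t(t+1)·PV / [P·(1+y)²] = 14,711.6384 / (778.4080 × 1.196836) = 15.79134.

15.791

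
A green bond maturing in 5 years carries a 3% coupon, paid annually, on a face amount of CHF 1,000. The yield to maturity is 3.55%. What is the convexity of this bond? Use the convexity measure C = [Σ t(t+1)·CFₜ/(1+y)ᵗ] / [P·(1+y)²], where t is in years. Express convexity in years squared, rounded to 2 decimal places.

25.85

With y = 0.0355:
  t   CF        PV=CF/(1+0.0355)^t    t·PV        t(t+1)·PV
  1        30.00        28.9715        28.9715          57.9430
  2        30.00        27.9783        55.9566         167.8697
  3        30.00        27.0191        81.0573         324.2292
  4        30.00        26.0928       104.3712         521.8562
  5     1,030.00       865.1406     4,325.7032      25,954.2189
  Σ                    975.2023     4,596.0598      27,026.1171
P = 975.2023.
Convexity = Σ t(t+1)·PV / [P·(1+y)²] = 27,026.1171 / (975.2023 × 1.072260) = 25.84572.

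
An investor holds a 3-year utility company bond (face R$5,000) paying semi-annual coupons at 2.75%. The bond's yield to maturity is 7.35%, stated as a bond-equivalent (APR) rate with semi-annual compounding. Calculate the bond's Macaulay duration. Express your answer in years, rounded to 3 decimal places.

Periodic yield y = 0.03675. Discount each cash flow and weight by its period:
  t   CF        PV=CF/(1+0.03675)^t    t·PV
  1        68.75        66.3130        66.3130
  2        68.75        63.9624       127.9248
  3        68.75        61.6951       185.0853
  4        68.75        59.5082       238.0326
  5        68.75        57.3988       286.9938
  6     5,068.75     4,081.8459    24,491.0755
  Σ                  4,390.7233    25,395.4250
Price P = Σ PV = 4,390.7233.
Macaulay duration = Σ(t·PV) / P = 25,395.4250 / 4,390.7233 = 5.78388 half-year periods.
In years: 5.78388 / 2 = 2.89194 years.

2.892 years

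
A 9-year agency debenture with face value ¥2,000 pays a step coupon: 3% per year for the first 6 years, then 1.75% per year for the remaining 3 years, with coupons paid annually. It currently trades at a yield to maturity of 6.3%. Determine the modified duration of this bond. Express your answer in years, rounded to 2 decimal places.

Periodic yield y = 0.063. First find Macaulay duration:
  t   CF        PV=CF/(1+0.063)^t    t·PV
  1        60.00        56.4440        56.4440
  2        60.00        53.0988       106.1976
  3        60.00        49.9518       149.8555
  4        60.00        46.9914       187.9655
  5        60.00        44.2064       221.0319
  6        60.00        41.5864       249.5186
  7        35.00        22.8210       159.7472
  8        35.00        21.4685       171.7481
  9     2,035.00     1,174.2621    10,568.3586
  Σ                  1,510.8305    11,870.8670
P = 1,510.8305; Macaulay duration = 11,870.8670 / 1,510.8305 = 7.85718 years.
Modified duration = D_Mac / (1 + y) = 7.85718 / 1.063 = 7.39151 years.

7.39 years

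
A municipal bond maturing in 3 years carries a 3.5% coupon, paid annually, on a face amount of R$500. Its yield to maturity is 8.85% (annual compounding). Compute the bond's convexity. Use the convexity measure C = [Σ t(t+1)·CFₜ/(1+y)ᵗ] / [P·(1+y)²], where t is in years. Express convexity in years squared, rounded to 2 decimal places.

With y = 0.0885:
  t   CF        PV=CF/(1+0.0885)^t    t·PV        t(t+1)·PV
  1        17.50        16.0772        16.0772          32.1543
  2        17.50        14.7700        29.5400          88.6201
  3       517.50       401.2592     1,203.7777       4,815.1110
  Σ                    432.1064     1,249.3950       4,935.8854
P = 432.1064.
Convexity = Σ t(t+1)·PV / [P·(1+y)²] = 4,935.8854 / (432.1064 × 1.184832) = 9.64090.

9.64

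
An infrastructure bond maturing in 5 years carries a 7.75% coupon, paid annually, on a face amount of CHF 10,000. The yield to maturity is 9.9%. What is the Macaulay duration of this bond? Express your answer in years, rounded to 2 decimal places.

Periodic yield y = 0.099. Discount each cash flow and weight by its year:
  t   CF        PV=CF/(1+0.099)^t    t·PV
  1       775.00       705.1865       705.1865
  2       775.00       641.6620     1,283.3240
  3       775.00       583.8599     1,751.5796
  4       775.00       531.2647     2,125.0587
  5    10,775.00     6,720.9214    33,604.6070
  Σ                  9,182.8945    39,469.7558
Price P = Σ PV = 9,182.8945.
Macaulay duration = Σ(t·PV) / P = 39,469.7558 / 9,182.8945 = 4.29818 years.

4.30 years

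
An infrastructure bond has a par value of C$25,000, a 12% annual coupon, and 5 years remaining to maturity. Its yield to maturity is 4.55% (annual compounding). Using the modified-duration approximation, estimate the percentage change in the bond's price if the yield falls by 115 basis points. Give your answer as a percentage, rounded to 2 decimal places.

Periodic yield y = 0.0455. Modified duration first:
  t   CF        PV=CF/(1+0.0455)^t    t·PV
  1     3,000.00     2,869.4405     2,869.4405
  2     3,000.00     2,744.5628     5,489.1257
  3     3,000.00     2,625.1199     7,875.3597
  4     3,000.00     2,510.8751    10,043.5003
  5    28,000.00    22,414.9537   112,074.7684
  Σ                 33,164.9520   138,352.1945
P = 33,164.9520; D_Mac = 4.17164 yrs; D_mod = 4.17164/(1+0.0455) = 3.99009 yrs.
ΔP/P ≈ -D_mod · Δy = -3.99009 × (-0.0115) = +0.045886 = +4.5886%.

+4.59%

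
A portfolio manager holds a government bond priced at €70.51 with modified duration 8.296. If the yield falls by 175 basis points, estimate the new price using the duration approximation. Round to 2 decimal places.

€80.75

Duration approximation: ΔP/P ≈ -D_mod · Δy = -8.296 × (-0.0175) = +0.145180.
New price ≈ 70.51 × (1 + 0.145180) = 80.7466418.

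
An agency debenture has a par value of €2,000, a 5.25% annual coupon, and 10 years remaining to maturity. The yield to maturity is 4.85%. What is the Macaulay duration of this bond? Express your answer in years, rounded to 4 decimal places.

Periodic yield y = 0.0485. Discount each cash flow and weight by its year:
  t   CF        PV=CF/(1+0.0485)^t    t·PV
  1       105.00       100.1431       100.1431
  2       105.00        95.5108       191.0216
  3       105.00        91.0928       273.2784
  4       105.00        86.8791       347.5166
  5       105.00        82.8604       414.3021
  6       105.00        79.0276       474.1655
  7       105.00        75.3720       527.6043
  8       105.00        71.8856       575.0847
  9       105.00        68.5604       617.0437
  10    2,105.00     1,310.8945    13,108.9453
  Σ                  2,062.2264    16,629.1051
Price P = Σ PV = 2,062.2264.
Macaulay duration = Σ(t·PV) / P = 16,629.1051 / 2,062.2264 = 8.06367 years.

8.0637 years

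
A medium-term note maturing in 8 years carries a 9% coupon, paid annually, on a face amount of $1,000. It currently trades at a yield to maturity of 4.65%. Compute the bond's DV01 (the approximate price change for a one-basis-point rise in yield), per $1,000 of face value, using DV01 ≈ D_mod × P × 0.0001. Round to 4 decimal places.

$0.7717

Periodic yield y = 0.0465.
  t   CF        PV=CF/(1+0.0465)^t    t·PV
  1        90.00        86.0010        86.0010
  2        90.00        82.1796       164.3592
  3        90.00        78.5280       235.5841
  4        90.00        75.0387       300.1550
  5        90.00        71.7045       358.5224
  6        90.00        68.5184       411.1103
  7        90.00        65.4739       458.3170
  8     1,090.00       757.7268     6,061.8142
  Σ                  1,285.1709     8,075.8632
P = 1,285.1709; D_Mac = 6.28388 yrs; D_mod = 6.00467 yrs.
DV01 ≈ 6.00467 × 1,285.1709 × 0.0001 = 0.771702.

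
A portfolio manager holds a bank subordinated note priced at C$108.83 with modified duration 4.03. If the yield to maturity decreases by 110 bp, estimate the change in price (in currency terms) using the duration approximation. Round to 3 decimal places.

Duration approximation: ΔP/P ≈ -D_mod · Δy = -4.03 × (-0.011) = +0.044330.
ΔP ≈ 108.83 × (+0.044330) = +4.8244339.

+C$4.824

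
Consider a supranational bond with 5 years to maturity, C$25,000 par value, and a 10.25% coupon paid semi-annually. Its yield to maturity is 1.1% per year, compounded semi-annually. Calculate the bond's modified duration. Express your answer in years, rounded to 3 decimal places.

4.194 years

Periodic yield y = 0.0055. First find Macaulay duration:
  t   CF        PV=CF/(1+0.0055)^t    t·PV
  1     1,281.25     1,274.2417     1,274.2417
  2     1,281.25     1,267.2717     2,534.5434
  3     1,281.25     1,260.3398     3,781.0194
  4     1,281.25     1,253.4459     5,013.7834
  5     1,281.25     1,246.5896     6,232.9481
  6     1,281.25     1,239.7709     7,438.6252
  7     1,281.25     1,232.9894     8,630.9260
  8     1,281.25     1,226.2451     9,809.9607
  9     1,281.25     1,219.5376    10,975.8386
  10   26,281.25    24,878.5617   248,785.6165
  Σ                 36,098.9933   304,477.5030
P = 36,098.9933; Macaulay duration = 304,477.5030 / 36,098.9933 = 8.43452 half-year periods = 4.21726 years.
Modified duration = D_Mac / (1 + y) = 4.21726 / 1.0055 = 4.19419 years.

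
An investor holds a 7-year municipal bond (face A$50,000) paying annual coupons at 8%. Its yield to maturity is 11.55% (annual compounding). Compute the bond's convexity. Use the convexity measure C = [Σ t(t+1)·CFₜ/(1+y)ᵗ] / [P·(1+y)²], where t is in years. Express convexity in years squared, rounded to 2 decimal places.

32.24

With y = 0.1155:
  t   CF        PV=CF/(1+0.1155)^t    t·PV        t(t+1)·PV
  1     4,000.00     3,585.8359     3,585.8359       7,171.6719
  2     4,000.00     3,214.5549     6,429.1097      19,287.3292
  3     4,000.00     2,881.7166     8,645.1498      34,580.5991
  4     4,000.00     2,583.3407    10,333.3630      51,666.8148
  5     4,000.00     2,315.8590    11,579.2951      69,475.7707
  6     4,000.00     2,076.0726    12,456.4358      87,195.0506
  7    54,000.00    25,125.0386   175,875.2701   1,407,002.1611
  Σ                 41,782.4184   228,904.4595   1,676,379.3973
P = 41,782.4184.
Convexity = Σ t(t+1)·PV / [P·(1+y)²] = 1,676,379.3973 / (41,782.4184 × 1.244340) = 32.24331.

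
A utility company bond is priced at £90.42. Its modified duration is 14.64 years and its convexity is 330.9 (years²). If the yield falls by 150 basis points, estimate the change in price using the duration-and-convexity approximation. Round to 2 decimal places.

+£23.22

Duration effect: -D_mod·Δy = -14.64 × (-0.015) = +0.219600
Convexity effect: ½·C·(Δy)² = 0.5 × 330.9 × (-0.015)² = +0.03722625
ΔP/P ≈ +0.219600 + 0.03722625 = +0.25682625
ΔP ≈ 90.42 × (+0.25682625) = +23.222229525.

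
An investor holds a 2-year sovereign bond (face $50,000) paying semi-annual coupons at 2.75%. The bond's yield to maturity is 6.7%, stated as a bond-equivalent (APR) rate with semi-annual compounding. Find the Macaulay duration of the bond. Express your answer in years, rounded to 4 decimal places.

Periodic yield y = 0.0335. Discount each cash flow and weight by its period:
  t   CF        PV=CF/(1+0.0335)^t    t·PV
  1       687.50       665.2153       665.2153
  2       687.50       643.6529     1,287.3058
  3       687.50       622.7895     1,868.3684
  4    50,687.50    44,428.2235   177,712.8939
  Σ                 46,359.8811   181,533.7834
Price P = Σ PV = 46,359.8811.
Macaulay duration = Σ(t·PV) / P = 181,533.7834 / 46,359.8811 = 3.91575 half-year periods.
In years: 3.91575 / 2 = 1.95788 years.

1.9579 years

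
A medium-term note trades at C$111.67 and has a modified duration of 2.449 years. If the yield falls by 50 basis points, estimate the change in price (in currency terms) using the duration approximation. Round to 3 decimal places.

Duration approximation: ΔP/P ≈ -D_mod · Δy = -2.449 × (-0.005) = +0.012245.
ΔP ≈ 111.67 × (+0.012245) = +1.36739915.

+C$1.367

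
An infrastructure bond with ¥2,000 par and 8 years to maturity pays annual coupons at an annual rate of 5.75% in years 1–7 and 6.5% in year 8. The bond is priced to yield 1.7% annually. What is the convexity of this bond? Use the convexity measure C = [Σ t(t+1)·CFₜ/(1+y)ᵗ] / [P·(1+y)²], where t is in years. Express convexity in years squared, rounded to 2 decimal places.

56.08

With y = 0.017:
  t   CF        PV=CF/(1+0.017)^t    t·PV        t(t+1)·PV
  1       115.00       113.0777       113.0777         226.1554
  2       115.00       111.1875       222.3750         667.1250
  3       115.00       109.3289       327.9867       1,311.9468
  4       115.00       107.5014       430.0055       2,150.0275
  5       115.00       105.7044       528.5220       3,171.1321
  6       115.00       103.9375       623.6248       4,365.3736
  7       115.00       102.2001       715.4005       5,723.2036
  8     2,130.00     1,861.2812    14,890.2492     134,012.2431
  Σ                  2,614.2185    17,851.2414     151,627.2070
P = 2,614.2185.
Convexity = Σ t(t+1)·PV / [P·(1+y)²] = 151,627.2070 / (2,614.2185 × 1.034289) = 56.07811.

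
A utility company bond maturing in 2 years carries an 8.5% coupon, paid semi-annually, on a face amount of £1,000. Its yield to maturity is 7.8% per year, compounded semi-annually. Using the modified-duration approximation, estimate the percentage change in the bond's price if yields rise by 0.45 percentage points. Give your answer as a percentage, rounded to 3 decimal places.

Periodic yield y = 0.039. Modified duration first:
  t   CF        PV=CF/(1+0.039)^t    t·PV
  1        42.50        40.9047        40.9047
  2        42.50        39.3693        78.7386
  3        42.50        37.8915       113.6746
  4     1,042.50       894.5691     3,578.2762
  Σ                  1,012.7346     3,811.5942
P = 1,012.7346; D_Mac = 3.76367 half-year periods = 1.88183 yrs; D_mod = 1.88183/(1+0.039) = 1.81120 yrs.
ΔP/P ≈ -D_mod · Δy = -1.81120 × (+0.0045) = -0.008150 = -0.8150%.

-0.815%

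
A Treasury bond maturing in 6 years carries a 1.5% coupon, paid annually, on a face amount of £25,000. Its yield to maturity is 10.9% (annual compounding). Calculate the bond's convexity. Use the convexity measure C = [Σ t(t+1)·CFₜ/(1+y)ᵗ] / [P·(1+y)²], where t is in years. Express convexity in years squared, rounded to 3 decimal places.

31.938

With y = 0.109:
  t   CF        PV=CF/(1+0.109)^t    t·PV        t(t+1)·PV
  1       375.00       338.1425       338.1425         676.2849
  2       375.00       304.9075       609.8151       1,829.4453
  3       375.00       274.9392       824.8175       3,299.2701
  4       375.00       247.9163       991.6652       4,958.3260
  5       375.00       223.5494     1,117.7471       6,706.4824
  6    25,375.00    13,640.0755    81,840.4530     572,883.1707
  Σ                 15,029.5304    85,722.6403     590,352.9796
P = 15,029.5304.
Convexity = Σ t(t+1)·PV / [P·(1+y)²] = 590,352.9796 / (15,029.5304 × 1.229881) = 31.93767.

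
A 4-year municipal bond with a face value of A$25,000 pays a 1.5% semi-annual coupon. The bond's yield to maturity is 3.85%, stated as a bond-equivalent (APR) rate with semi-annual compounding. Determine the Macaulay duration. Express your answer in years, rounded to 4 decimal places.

3.8914 years

Periodic yield y = 0.01925. Discount each cash flow and weight by its period:
  t   CF        PV=CF/(1+0.01925)^t    t·PV
  1       187.50       183.9588       183.9588
  2       187.50       180.4845       360.9689
  3       187.50       177.0758       531.2273
  4       187.50       173.7314       694.9257
  5       187.50       170.4503       852.2513
  6       187.50       167.2311     1,003.3864
  7       187.50       164.0727     1,148.5087
  8    25,187.50    21,624.1628   172,993.3025
  Σ                 22,841.1672   177,768.5295
Price P = Σ PV = 22,841.1672.
Macaulay duration = Σ(t·PV) / P = 177,768.5295 / 22,841.1672 = 7.78281 half-year periods.
In years: 7.78281 / 2 = 3.89141 years.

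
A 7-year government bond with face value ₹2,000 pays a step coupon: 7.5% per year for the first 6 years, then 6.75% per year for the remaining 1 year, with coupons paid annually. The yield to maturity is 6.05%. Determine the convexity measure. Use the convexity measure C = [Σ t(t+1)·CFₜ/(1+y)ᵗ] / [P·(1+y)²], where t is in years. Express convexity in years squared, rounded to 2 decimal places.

38.02

With y = 0.0605:
  t   CF        PV=CF/(1+0.0605)^t    t·PV        t(t+1)·PV
  1       150.00       141.4427       141.4427         282.8854
  2       150.00       133.3736       266.7472         800.2417
  3       150.00       125.7648       377.2945       1,509.1781
  4       150.00       118.5901       474.3605       2,371.8027
  5       150.00       111.8247       559.1237       3,354.7422
  6       150.00       105.4453       632.6718       4,428.7026
  7     2,135.00     1,415.2174     9,906.5220      79,252.1762
  Σ                  2,151.6588    12,358.1625      91,999.7288
P = 2,151.6588.
Convexity = Σ t(t+1)·PV / [P·(1+y)²] = 91,999.7288 / (2,151.6588 × 1.124660) = 38.01822.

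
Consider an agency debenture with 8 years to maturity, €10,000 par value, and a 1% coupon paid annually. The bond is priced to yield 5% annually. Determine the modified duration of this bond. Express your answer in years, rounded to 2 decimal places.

7.31 years

Periodic yield y = 0.05. First find Macaulay duration:
  t   CF        PV=CF/(1+0.05)^t    t·PV
  1       100.00        95.2381        95.2381
  2       100.00        90.7029       181.4059
  3       100.00        86.3838       259.1513
  4       100.00        82.2702       329.0810
  5       100.00        78.3526       391.7631
  6       100.00        74.6215       447.7292
  7       100.00        71.0681       497.4769
  8    10,100.00     6,836.0776    54,688.6205
  Σ                  7,414.7149    56,890.4660
P = 7,414.7149; Macaulay duration = 56,890.4660 / 7,414.7149 = 7.67264 years.
Modified duration = D_Mac / (1 + y) = 7.67264 / 1.05 = 7.30728 years.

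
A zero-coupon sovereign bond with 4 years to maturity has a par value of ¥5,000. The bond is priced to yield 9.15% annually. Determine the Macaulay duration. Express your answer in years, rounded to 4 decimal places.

4.0000 years

A zero-coupon bond has a single cash flow at maturity, so its Macaulay duration equals its maturity: 4 years.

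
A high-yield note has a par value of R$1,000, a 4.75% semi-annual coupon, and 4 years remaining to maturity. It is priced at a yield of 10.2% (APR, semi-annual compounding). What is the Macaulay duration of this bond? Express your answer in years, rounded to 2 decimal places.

Periodic yield y = 0.051. Discount each cash flow and weight by its period:
  t   CF        PV=CF/(1+0.051)^t    t·PV
  1        23.75        22.5975        22.5975
  2        23.75        21.5010        43.0020
  3        23.75        20.4576        61.3729
  4        23.75        19.4649        77.8597
  5        23.75        18.5204        92.6019
  6        23.75        17.6217       105.7301
  7        23.75        16.7666       117.3661
  8     1,023.75       687.6575     5,501.2600
  Σ                    824.5872     6,021.7902
Price P = Σ PV = 824.5872.
Macaulay duration = Σ(t·PV) / P = 6,021.7902 / 824.5872 = 7.30279 half-year periods.
In years: 7.30279 / 2 = 3.65140 years.

3.65 years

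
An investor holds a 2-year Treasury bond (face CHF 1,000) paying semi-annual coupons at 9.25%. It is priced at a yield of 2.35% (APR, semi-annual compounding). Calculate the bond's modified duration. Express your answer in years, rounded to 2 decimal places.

Periodic yield y = 0.01175. First find Macaulay duration:
  t   CF        PV=CF/(1+0.01175)^t    t·PV
  1        46.25        45.7129        45.7129
  2        46.25        45.1820        90.3640
  3        46.25        44.6573       133.9718
  4     1,046.25       998.4875     3,993.9499
  Σ                  1,134.0396     4,263.9985
P = 1,134.0396; Macaulay duration = 4,263.9985 / 1,134.0396 = 3.76001 half-year periods = 1.88000 years.
Modified duration = D_Mac / (1 + y) = 1.88000 / 1.01175 = 1.85817 years.

1.86 years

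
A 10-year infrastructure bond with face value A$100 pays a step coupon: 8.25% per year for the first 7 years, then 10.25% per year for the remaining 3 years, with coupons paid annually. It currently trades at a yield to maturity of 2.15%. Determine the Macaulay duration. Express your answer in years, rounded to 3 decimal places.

Periodic yield y = 0.0215. Discount each cash flow and weight by its year:
  t   CF        PV=CF/(1+0.0215)^t    t·PV
  1         8.25         8.0764         8.0764
  2         8.25         7.9064        15.8127
  3         8.25         7.7400        23.2199
  4         8.25         7.5771        30.3082
  5         8.25         7.4176        37.0879
  6         8.25         7.2615        43.5687
  7         8.25         7.1086        49.7603
  8        10.25         8.6460        69.1683
  9        10.25         8.4641        76.1765
  10      110.25        89.1240       891.2404
  Σ                    159.3215     1,244.4194
Price P = Σ PV = 159.3215.
Macaulay duration = Σ(t·PV) / P = 1,244.4194 / 159.3215 = 7.81074 years.

7.811 years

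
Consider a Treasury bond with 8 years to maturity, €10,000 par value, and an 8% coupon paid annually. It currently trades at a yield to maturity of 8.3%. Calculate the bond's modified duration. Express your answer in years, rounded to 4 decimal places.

Periodic yield y = 0.083. First find Macaulay duration:
  t   CF        PV=CF/(1+0.083)^t    t·PV
  1       800.00       738.6888       738.6888
  2       800.00       682.0765     1,364.1530
  3       800.00       629.8028     1,889.4085
  4       800.00       581.5354     2,326.1416
  5       800.00       536.9671     2,684.8357
  6       800.00       495.8145     2,974.8872
  7       800.00       457.8158     3,204.7107
  8    10,800.00     5,706.8453    45,654.7627
  Σ                  9,829.5464    60,837.5881
P = 9,829.5464; Macaulay duration = 60,837.5881 / 9,829.5464 = 6.18926 years.
Modified duration = D_Mac / (1 + y) = 6.18926 / 1.083 = 5.71492 years.

5.7149 years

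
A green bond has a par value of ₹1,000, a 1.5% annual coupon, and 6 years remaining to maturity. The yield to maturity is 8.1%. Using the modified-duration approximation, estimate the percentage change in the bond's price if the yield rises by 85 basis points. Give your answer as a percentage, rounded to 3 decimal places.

Periodic yield y = 0.081. Modified duration first:
  t   CF        PV=CF/(1+0.081)^t    t·PV
  1        15.00        13.8760        13.8760
  2        15.00        12.8363        25.6726
  3        15.00        11.8745        35.6234
  4        15.00        10.9847        43.9388
  5        15.00        10.1616        50.8081
  6     1,015.00       636.0802     3,816.4812
  Σ                    695.8133     3,986.4002
P = 695.8133; D_Mac = 5.72912 yrs; D_mod = 5.72912/(1+0.081) = 5.29984 yrs.
ΔP/P ≈ -D_mod · Δy = -5.29984 × (+0.0085) = -0.045049 = -4.5049%.

-4.505%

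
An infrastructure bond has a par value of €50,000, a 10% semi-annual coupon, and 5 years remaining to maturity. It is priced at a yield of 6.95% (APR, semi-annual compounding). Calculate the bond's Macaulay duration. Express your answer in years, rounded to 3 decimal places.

4.117 years

Periodic yield y = 0.03475. Discount each cash flow and weight by its period:
  t   CF        PV=CF/(1+0.03475)^t    t·PV
  1     2,500.00     2,416.0425     2,416.0425
  2     2,500.00     2,334.9046     4,669.8092
  3     2,500.00     2,256.4915     6,769.4745
  4     2,500.00     2,180.7118     8,722.8471
  5     2,500.00     2,107.4769    10,537.3847
  6     2,500.00     2,036.7016    12,220.2094
  7     2,500.00     1,968.3030    13,778.1213
  8     2,500.00     1,902.2015    15,217.6123
  9     2,500.00     1,838.3199    16,544.8793
  10   52,500.00    37,308.2564   373,082.5639
  Σ                 56,349.4098   463,958.9442
Price P = Σ PV = 56,349.4098.
Macaulay duration = Σ(t·PV) / P = 463,958.9442 / 56,349.4098 = 8.23361 half-year periods.
In years: 8.23361 / 2 = 4.11680 years.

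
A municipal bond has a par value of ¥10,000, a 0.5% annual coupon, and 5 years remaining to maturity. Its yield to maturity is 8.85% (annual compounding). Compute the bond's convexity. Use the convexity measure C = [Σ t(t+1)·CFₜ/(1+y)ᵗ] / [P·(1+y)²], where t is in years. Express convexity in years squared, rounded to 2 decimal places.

24.90

With y = 0.0885:
  t   CF        PV=CF/(1+0.0885)^t    t·PV        t(t+1)·PV
  1        50.00        45.9348        45.9348          91.8695
  2        50.00        42.2001        84.4001         253.2004
  3        50.00        38.7690       116.3070         465.2281
  4        50.00        35.6169       142.4677         712.3383
  5    10,050.00     6,576.9402    32,884.7011     197,308.2068
  Σ                  6,739.4610    33,273.8107     198,830.8431
P = 6,739.4610.
Convexity = Σ t(t+1)·PV / [P·(1+y)²] = 198,830.8431 / (6,739.4610 × 1.184832) = 24.90014.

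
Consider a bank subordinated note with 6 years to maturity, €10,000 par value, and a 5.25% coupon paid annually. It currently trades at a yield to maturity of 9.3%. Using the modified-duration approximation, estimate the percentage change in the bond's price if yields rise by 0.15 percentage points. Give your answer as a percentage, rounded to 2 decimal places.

-0.72%

Periodic yield y = 0.093. Modified duration first:
  t   CF        PV=CF/(1+0.093)^t    t·PV
  1       525.00       480.3294       480.3294
  2       525.00       439.4596       878.9192
  3       525.00       402.0674     1,206.2021
  4       525.00       367.8567     1,471.4267
  5       525.00       336.5569     1,682.7845
  6    10,525.00     6,173.0690    37,038.4141
  Σ                  8,199.3390    42,758.0760
P = 8,199.3390; D_Mac = 5.21482 yrs; D_mod = 5.21482/(1+0.093) = 4.77111 yrs.
ΔP/P ≈ -D_mod · Δy = -4.77111 × (+0.0015) = -0.007157 = -0.7157%.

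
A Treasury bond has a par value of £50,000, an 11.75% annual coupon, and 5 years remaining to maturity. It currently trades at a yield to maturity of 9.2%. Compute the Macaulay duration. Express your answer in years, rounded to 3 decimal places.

Periodic yield y = 0.092. Discount each cash flow and weight by its year:
  t   CF        PV=CF/(1+0.092)^t    t·PV
  1     5,875.00     5,380.0366     5,380.0366
  2     5,875.00     4,926.7735     9,853.5469
  3     5,875.00     4,511.6973    13,535.0920
  4     5,875.00     4,131.5910    16,526.3638
  5    55,875.00    35,983.5779   179,917.8897
  Σ                 54,933.6763   225,212.9291
Price P = Σ PV = 54,933.6763.
Macaulay duration = Σ(t·PV) / P = 225,212.9291 / 54,933.6763 = 4.09972 years.

4.100 years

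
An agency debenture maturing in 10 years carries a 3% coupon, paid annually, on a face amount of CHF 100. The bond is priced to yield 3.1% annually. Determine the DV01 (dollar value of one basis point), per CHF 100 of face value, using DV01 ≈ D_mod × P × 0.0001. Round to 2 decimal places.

CHF 0.08

Periodic yield y = 0.031.
  t   CF        PV=CF/(1+0.031)^t    t·PV
  1         3.00         2.9098         2.9098
  2         3.00         2.8223         5.6446
  3         3.00         2.7374         8.2123
  4         3.00         2.6551        10.6205
  5         3.00         2.5753        12.8765
  6         3.00         2.4979        14.9872
  7         3.00         2.4228        16.9593
  8         3.00         2.3499        18.7993
  9         3.00         2.2793        20.5133
  10      103.00        75.9015       759.0154
  Σ                     99.1513       870.5383
P = 99.1513; D_Mac = 8.77990 yrs; D_mod = 8.51590 yrs.
DV01 ≈ 8.51590 × 99.1513 × 0.0001 = 0.084436.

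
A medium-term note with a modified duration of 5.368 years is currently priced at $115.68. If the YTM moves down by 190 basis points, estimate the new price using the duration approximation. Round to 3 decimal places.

$127.478

Duration approximation: ΔP/P ≈ -D_mod · Δy = -5.368 × (-0.019) = +0.101992.
New price ≈ 115.68 × (1 + 0.101992) = 127.47843456.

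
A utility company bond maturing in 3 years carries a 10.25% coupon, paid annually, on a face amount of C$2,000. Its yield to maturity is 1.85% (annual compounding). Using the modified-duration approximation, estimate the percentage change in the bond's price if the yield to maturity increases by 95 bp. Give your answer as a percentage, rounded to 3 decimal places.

-2.573%

Periodic yield y = 0.0185. Modified duration first:
  t   CF        PV=CF/(1+0.0185)^t    t·PV
  1       205.00       201.2764       201.2764
  2       205.00       197.6204       395.2408
  3     2,205.00     2,087.0146     6,261.0439
  Σ                  2,485.9114     6,857.5611
P = 2,485.9114; D_Mac = 2.75857 yrs; D_mod = 2.75857/(1+0.0185) = 2.70846 yrs.
ΔP/P ≈ -D_mod · Δy = -2.70846 × (+0.0095) = -0.025730 = -2.5730%.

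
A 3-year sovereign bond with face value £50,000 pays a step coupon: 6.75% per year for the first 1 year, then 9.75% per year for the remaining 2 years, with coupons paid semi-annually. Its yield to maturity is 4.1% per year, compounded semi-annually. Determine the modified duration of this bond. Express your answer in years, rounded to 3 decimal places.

Periodic yield y = 0.0205. First find Macaulay duration:
  t   CF        PV=CF/(1+0.0205)^t    t·PV
  1     1,687.50     1,653.6012     1,653.6012
  2     1,687.50     1,620.3833     3,240.7666
  3     2,437.50     2,293.5362     6,880.6086
  4     2,437.50     2,247.4632     8,989.8528
  5     2,437.50     2,202.3157    11,011.5786
  6    52,437.50    46,426.2840   278,557.7041
  Σ                 56,443.5836   310,334.1118
P = 56,443.5836; Macaulay duration = 310,334.1118 / 56,443.5836 = 5.49813 half-year periods = 2.74906 years.
Modified duration = D_Mac / (1 + y) = 2.74906 / 1.0205 = 2.69384 years.

2.694 years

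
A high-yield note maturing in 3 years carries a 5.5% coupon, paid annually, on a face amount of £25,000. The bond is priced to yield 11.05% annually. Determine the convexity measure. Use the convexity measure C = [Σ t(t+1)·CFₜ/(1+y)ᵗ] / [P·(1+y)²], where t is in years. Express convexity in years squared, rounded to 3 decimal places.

9.015

With y = 0.1105:
  t   CF        PV=CF/(1+0.1105)^t    t·PV        t(t+1)·PV
  1     1,375.00     1,238.1810     1,238.1810       2,476.3620
  2     1,375.00     1,114.9761     2,229.9523       6,689.8568
  3    26,375.00    19,259.1351    57,777.4053     231,109.6212
  Σ                 21,612.2922    61,245.5386     240,275.8400
P = 21,612.2922.
Convexity = Σ t(t+1)·PV / [P·(1+y)²] = 240,275.8400 / (21,612.2922 × 1.233210) = 9.01513.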